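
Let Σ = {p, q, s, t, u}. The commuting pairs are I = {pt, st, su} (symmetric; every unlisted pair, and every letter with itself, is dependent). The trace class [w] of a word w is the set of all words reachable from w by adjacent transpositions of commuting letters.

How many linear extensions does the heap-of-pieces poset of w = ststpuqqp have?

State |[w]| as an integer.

drop 0:s onto floor
drop 1:t onto floor
drop 2:s onto {0:s}
drop 3:t onto {1:t}
drop 4:p onto {2:s}
drop 5:u onto {3:t, 4:p}
drop 6:q onto {5:u}
drop 7:q onto {6:q}
drop 8:p onto {7:q}
ground layer = {0:s, 1:t}
drop-orders for the pieces not yet dropped (sum over which currently-grounded one goes next):
  1 to go: {8} 1
  2 to go: {7,8} 1
  3 to go: {6,7,8} 1
  4 to go: {5,6,7,8} 1
  5 to go: {3,5,6,7,8} 1  {4,5,6,7,8} 1
  6 to go: {1,3,5,6,7,8} 1  {2,4,5,6,7,8} 1  {3,4,5,6,7,8} 2
  7 to go: {0,2,4,5,6,7,8} 1  {1,3,4,5,6,7,8} 3  {2,3,4,5,6,7,8} 3
  if 0:s drops first: 6 orders
  if 1:t drops first: 4 orders
heap linearizations: 10

10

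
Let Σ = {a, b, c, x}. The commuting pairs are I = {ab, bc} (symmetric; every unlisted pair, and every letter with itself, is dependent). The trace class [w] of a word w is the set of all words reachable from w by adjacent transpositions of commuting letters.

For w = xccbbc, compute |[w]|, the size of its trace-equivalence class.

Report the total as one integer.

10

#0=x has no predecessor
#1=c depends on [0:x]
#2=c depends on [1:c]
#3=b depends on [0:x]
#4=b depends on [3:b]
#5=c depends on [2:c]
sources: [0:x]
N(rest) = Σ N(rest − s) over sources s of rest; N(one piece) = 1:
  size 1 → [4]=1  [5]=1
  size 2 → [2,5]=1  [3,4]=1  [4,5]=2
  size 3 → [1,2,5]=1  [2,4,5]=3  [3,4,5]=3
  size 4 → [1,2,4,5]=4  [2,3,4,5]=6
  first=0(x) contributes 10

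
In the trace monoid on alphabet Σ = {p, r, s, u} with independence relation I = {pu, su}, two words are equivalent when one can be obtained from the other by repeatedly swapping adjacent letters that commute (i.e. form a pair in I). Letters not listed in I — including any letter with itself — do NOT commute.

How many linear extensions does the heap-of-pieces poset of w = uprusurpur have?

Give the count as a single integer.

0(u) covers ∅
1(p) covers ∅
2(r) covers 0:u, 1:p
3(u) covers 2:r
4(s) covers 2:r
5(u) covers 3:u
6(r) covers 4:s, 5:u
7(p) covers 6:r
8(u) covers 6:r
9(r) covers 7:p, 8:u
floor of heap: 0:u, 1:p
completions by unplaced set U, small U first (add the entries for U minus each lowest piece of U):
  |U|=1: {9}:1
  |U|=2: {7,9}:1  {8,9}:1
  |U|=3: {7,8,9}:2
  |U|=4: {6,7,8,9}:2
  |U|=5: {4,6,7,8,9}:2  {5,6,7,8,9}:2
  |U|=6: {3,5,6,7,8,9}:2  {4,5,6,7,8,9}:4
  |U|=7: {3,4,5,6,7,8,9}:6
  |U|=8: {2,3,4,5,6,7,8,9}:6
  start at 0(u): 6
  start at 1(p): 6
sum over floor = 12

12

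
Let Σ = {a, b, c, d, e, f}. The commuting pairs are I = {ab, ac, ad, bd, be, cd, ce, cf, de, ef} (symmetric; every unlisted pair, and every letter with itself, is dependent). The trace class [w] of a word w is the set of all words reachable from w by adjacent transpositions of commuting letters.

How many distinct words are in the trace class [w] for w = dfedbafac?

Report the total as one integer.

102

0(d) covers ∅
1(f) covers 0:d
2(e) covers ∅
3(d) covers 1:f
4(b) covers 1:f
5(a) covers 1:f, 2:e
6(f) covers 3:d, 4:b, 5:a
7(a) covers 6:f
8(c) covers 4:b
floor of heap: 0:d, 2:e
completions by unplaced set U, small U first (add the entries for U minus each lowest piece of U):
  |U|=1: {7}:1  {8}:1
  |U|=2: {6,7}:1  {7,8}:2
  |U|=3: {3,6,7}:1  {5,6,7}:1  {6,7,8}:3
  |U|=4: {2,5,6,7}:1  {3,5,6,7}:2  {3,6,7,8}:4  {4,6,7,8}:3  {5,6,7,8}:4
  |U|=5: {2,3,5,6,7}:3  {2,5,6,7,8}:5  {3,4,6,7,8}:7  {3,5,6,7,8}:10  {4,5,6,7,8}:7
  |U|=6: {2,3,5,6,7,8}:18  {2,4,5,6,7,8}:12  {3,4,5,6,7,8}:24
  |U|=7: {1,3,4,5,6,7,8}:24  {2,3,4,5,6,7,8}:54
  start at 0(d): 78
  start at 2(e): 24
sum over floor = 102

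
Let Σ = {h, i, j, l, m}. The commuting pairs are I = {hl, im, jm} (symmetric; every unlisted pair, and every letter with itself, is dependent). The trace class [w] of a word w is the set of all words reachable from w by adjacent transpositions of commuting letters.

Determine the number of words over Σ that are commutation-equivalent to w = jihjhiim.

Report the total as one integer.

3

drop 0:j onto floor
drop 1:i onto {0:j}
drop 2:h onto {1:i}
drop 3:j onto {2:h}
drop 4:h onto {3:j}
drop 5:i onto {4:h}
drop 6:i onto {5:i}
drop 7:m onto {4:h}
ground layer = {0:j}
drop-orders for the pieces not yet dropped (sum over which currently-grounded one goes next):
  1 to go: {6} 1  {7} 1
  2 to go: {5,6} 1  {6,7} 2
  3 to go: {5,6,7} 3
  4 to go: {4,5,6,7} 3
  5 to go: {3,4,5,6,7} 3
  6 to go: {2,3,4,5,6,7} 3
  if 0:j drops first: 3 orders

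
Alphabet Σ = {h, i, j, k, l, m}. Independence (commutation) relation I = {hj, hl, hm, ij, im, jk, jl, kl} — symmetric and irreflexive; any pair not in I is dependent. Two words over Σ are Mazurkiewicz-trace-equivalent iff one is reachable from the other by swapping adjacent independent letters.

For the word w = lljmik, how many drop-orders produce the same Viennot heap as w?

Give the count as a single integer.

7

#0=l has no predecessor
#1=l depends on [0:l]
#2=j has no predecessor
#3=m depends on [1:l, 2:j]
#4=i depends on [1:l]
#5=k depends on [3:m, 4:i]
sources: [0:l, 2:j]
N(rest) = Σ N(rest − s) over sources s of rest; N(one piece) = 1:
  size 1 → [5]=1
  size 2 → [3,5]=1  [4,5]=1
  size 3 → [2,3,5]=1  [3,4,5]=2
  size 4 → [1,3,4,5]=2  [2,3,4,5]=3
  first=0(l) contributes 5
  first=2(j) contributes 2
|[w]| = 7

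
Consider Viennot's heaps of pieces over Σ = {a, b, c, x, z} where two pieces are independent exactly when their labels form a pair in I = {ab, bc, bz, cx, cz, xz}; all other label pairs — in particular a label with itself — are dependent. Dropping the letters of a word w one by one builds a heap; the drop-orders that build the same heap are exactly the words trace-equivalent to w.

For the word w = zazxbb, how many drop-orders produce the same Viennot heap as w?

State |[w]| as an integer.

4

0(z) covers ∅
1(a) covers 0:z
2(z) covers 1:a
3(x) covers 1:a
4(b) covers 3:x
5(b) covers 4:b
floor of heap: 0:z
completions by unplaced set U, small U first (add the entries for U minus each lowest piece of U):
  |U|=1: {2}:1  {5}:1
  |U|=2: {2,5}:2  {4,5}:1
  |U|=3: {2,4,5}:3  {3,4,5}:1
  |U|=4: {2,3,4,5}:4
  start at 0(z): 4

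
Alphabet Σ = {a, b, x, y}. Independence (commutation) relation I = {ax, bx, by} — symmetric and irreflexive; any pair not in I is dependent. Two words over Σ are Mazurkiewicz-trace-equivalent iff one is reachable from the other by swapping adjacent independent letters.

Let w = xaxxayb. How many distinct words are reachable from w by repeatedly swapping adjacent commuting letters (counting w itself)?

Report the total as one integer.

30

drop 0:x onto floor
drop 1:a onto floor
drop 2:x onto {0:x}
drop 3:x onto {2:x}
drop 4:a onto {1:a}
drop 5:y onto {3:x, 4:a}
drop 6:b onto {4:a}
ground layer = {0:x, 1:a}
drop-orders for the pieces not yet dropped (sum over which currently-grounded one goes next):
  1 to go: {5} 1  {6} 1
  2 to go: {3,5} 1  {5,6} 2
  3 to go: {2,3,5} 1  {3,5,6} 3  {4,5,6} 2
  4 to go: {0,2,3,5} 1  {1,4,5,6} 2  {2,3,5,6} 4  {3,4,5,6} 5
  5 to go: {0,2,3,5,6} 5  {1,3,4,5,6} 7  {2,3,4,5,6} 9
  if 0:x drops first: 16 orders
  if 1:a drops first: 14 orders
heap linearizations: 30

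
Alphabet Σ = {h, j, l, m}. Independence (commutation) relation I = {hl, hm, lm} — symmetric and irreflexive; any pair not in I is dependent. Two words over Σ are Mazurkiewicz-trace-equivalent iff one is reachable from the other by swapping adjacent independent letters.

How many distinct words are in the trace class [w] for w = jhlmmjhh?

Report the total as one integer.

#0=j has no predecessor
#1=h depends on [0:j]
#2=l depends on [0:j]
#3=m depends on [0:j]
#4=m depends on [3:m]
#5=j depends on [1:h, 2:l, 4:m]
#6=h depends on [5:j]
#7=h depends on [6:h]
sources: [0:j]
N(rest) = Σ N(rest − s) over sources s of rest; N(one piece) = 1:
  size 1 → [7]=1
  size 2 → [6,7]=1
  size 3 → [5,6,7]=1
  size 4 → [1,5,6,7]=1  [2,5,6,7]=1  [4,5,6,7]=1
  size 5 → [1,2,5,6,7]=2  [1,4,5,6,7]=2  [2,4,5,6,7]=2  [3,4,5,6,7]=1
  size 6 → [1,2,4,5,6,7]=6  [1,3,4,5,6,7]=3  [2,3,4,5,6,7]=3
  first=0(j) contributes 12

12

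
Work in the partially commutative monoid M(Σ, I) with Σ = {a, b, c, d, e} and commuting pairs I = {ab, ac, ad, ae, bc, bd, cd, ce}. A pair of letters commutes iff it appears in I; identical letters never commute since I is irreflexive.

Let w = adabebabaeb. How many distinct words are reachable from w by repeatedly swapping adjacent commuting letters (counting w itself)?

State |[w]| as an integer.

660

drop 0:a onto floor
drop 1:d onto floor
drop 2:a onto {0:a}
drop 3:b onto floor
drop 4:e onto {1:d, 3:b}
drop 5:b onto {4:e}
drop 6:a onto {2:a}
drop 7:b onto {5:b}
drop 8:a onto {6:a}
drop 9:e onto {7:b}
drop 10:b onto {9:e}
ground layer = {0:a, 1:d, 3:b}
drop-orders for the pieces not yet dropped (sum over which currently-grounded one goes next):
  1 to go: {8} 1  {10} 1
  2 to go: {6,8} 1  {8,10} 2  {9,10} 1
  3 to go: {2,6,8} 1  {6,8,10} 3  {7,9,10} 1  {8,9,10} 3
  4 to go: {0,2,6,8} 1  {2,6,8,10} 4  {5,7,9,10} 1  {6,8,9,10} 6  {7,8,9,10} 4
  5 to go: {0,2,6,8,10} 5  {2,6,8,9,10} 10  {4,5,7,9,10} 1  {5,7,8,9,10} 5  {6,7,8,9,10} 10
  6 to go: {0,2,6,8,9,10} 15  {1,4,5,7,9,10} 1  {2,6,7,8,9,10} 20  {3,4,5,7,9,10} 1  {4,5,7,8,9,10} 6  {5,6,7,8,9,10} 15
  7 to go: {0,2,6,7,8,9,10} 35  {1,3,4,5,7,9,10} 2  {1,4,5,7,8,9,10} 7  {2,5,6,7,8,9,10} 35  {3,4,5,7,8,9,10} 7  {4,5,6,7,8,9,10} 21
  8 to go: {0,2,5,6,7,8,9,10} 70  {1,3,4,5,7,8,9,10} 16  {1,4,5,6,7,8,9,10} 28  {2,4,5,6,7,8,9,10} 56  {3,4,5,6,7,8,9,10} 28
  9 to go: {0,2,4,5,6,7,8,9,10} 126  {1,2,4,5,6,7,8,9,10} 84  {1,3,4,5,6,7,8,9,10} 72  {2,3,4,5,6,7,8,9,10} 84
  if 0:a drops first: 240 orders
  if 1:d drops first: 210 orders
  if 3:b drops first: 210 orders
heap linearizations: 660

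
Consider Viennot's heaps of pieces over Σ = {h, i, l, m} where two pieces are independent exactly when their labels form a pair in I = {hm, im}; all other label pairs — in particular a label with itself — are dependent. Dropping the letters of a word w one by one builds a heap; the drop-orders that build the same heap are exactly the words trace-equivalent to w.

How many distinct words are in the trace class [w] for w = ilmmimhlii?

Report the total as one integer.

0(i) covers ∅
1(l) covers 0:i
2(m) covers 1:l
3(m) covers 2:m
4(i) covers 1:l
5(m) covers 3:m
6(h) covers 4:i
7(l) covers 5:m, 6:h
8(i) covers 7:l
9(i) covers 8:i
floor of heap: 0:i
completions by unplaced set U, small U first (add the entries for U minus each lowest piece of U):
  |U|=1: {9}:1
  |U|=2: {8,9}:1
  |U|=3: {7,8,9}:1
  |U|=4: {5,7,8,9}:1  {6,7,8,9}:1
  |U|=5: {3,5,7,8,9}:1  {4,6,7,8,9}:1  {5,6,7,8,9}:2
  |U|=6: {2,3,5,7,8,9}:1  {3,5,6,7,8,9}:3  {4,5,6,7,8,9}:3
  |U|=7: {2,3,5,6,7,8,9}:4  {3,4,5,6,7,8,9}:6
  |U|=8: {2,3,4,5,6,7,8,9}:10
  start at 0(i): 10

10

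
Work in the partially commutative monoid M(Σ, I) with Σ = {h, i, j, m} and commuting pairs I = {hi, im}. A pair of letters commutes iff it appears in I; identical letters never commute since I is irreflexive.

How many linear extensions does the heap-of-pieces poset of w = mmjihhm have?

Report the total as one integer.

4

#0=m has no predecessor
#1=m depends on [0:m]
#2=j depends on [1:m]
#3=i depends on [2:j]
#4=h depends on [2:j]
#5=h depends on [4:h]
#6=m depends on [5:h]
sources: [0:m]
N(rest) = Σ N(rest − s) over sources s of rest; N(one piece) = 1:
  size 1 → [3]=1  [6]=1
  size 2 → [3,6]=2  [5,6]=1
  size 3 → [3,5,6]=3  [4,5,6]=1
  size 4 → [3,4,5,6]=4
  size 5 → [2,3,4,5,6]=4
  first=0(m) contributes 4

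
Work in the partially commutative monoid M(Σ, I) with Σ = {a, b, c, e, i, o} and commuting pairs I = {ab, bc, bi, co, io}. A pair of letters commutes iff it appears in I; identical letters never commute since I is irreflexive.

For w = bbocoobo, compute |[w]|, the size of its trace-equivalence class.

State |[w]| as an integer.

8

#0=b has no predecessor
#1=b depends on [0:b]
#2=o depends on [1:b]
#3=c has no predecessor
#4=o depends on [2:o]
#5=o depends on [4:o]
#6=b depends on [5:o]
#7=o depends on [6:b]
sources: [0:b, 3:c]
N(rest) = Σ N(rest − s) over sources s of rest; N(one piece) = 1:
  size 1 → [3]=1  [7]=1
  size 2 → [3,7]=2  [6,7]=1
  size 3 → [3,6,7]=3  [5,6,7]=1
  size 4 → [3,5,6,7]=4  [4,5,6,7]=1
  size 5 → [2,4,5,6,7]=1  [3,4,5,6,7]=5
  size 6 → [1,2,4,5,6,7]=1  [2,3,4,5,6,7]=6
  first=0(b) contributes 7
  first=3(c) contributes 1
|[w]| = 8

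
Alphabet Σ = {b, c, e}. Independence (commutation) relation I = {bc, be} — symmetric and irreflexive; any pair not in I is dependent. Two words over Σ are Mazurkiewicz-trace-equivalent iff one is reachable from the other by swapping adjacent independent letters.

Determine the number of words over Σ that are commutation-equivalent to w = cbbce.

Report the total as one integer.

10

#0=c has no predecessor
#1=b has no predecessor
#2=b depends on [1:b]
#3=c depends on [0:c]
#4=e depends on [3:c]
sources: [0:c, 1:b]
N(rest) = Σ N(rest − s) over sources s of rest; N(one piece) = 1:
  size 1 → [2]=1  [4]=1
  size 2 → [1,2]=1  [2,4]=2  [3,4]=1
  size 3 → [0,3,4]=1  [1,2,4]=3  [2,3,4]=3
  first=0(c) contributes 6
  first=1(b) contributes 4
|[w]| = 10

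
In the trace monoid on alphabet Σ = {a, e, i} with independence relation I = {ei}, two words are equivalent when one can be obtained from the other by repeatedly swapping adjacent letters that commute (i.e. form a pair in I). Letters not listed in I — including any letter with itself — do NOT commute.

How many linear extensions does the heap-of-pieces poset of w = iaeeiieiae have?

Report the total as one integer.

0(i) covers ∅
1(a) covers 0:i
2(e) covers 1:a
3(e) covers 2:e
4(i) covers 1:a
5(i) covers 4:i
6(e) covers 3:e
7(i) covers 5:i
8(a) covers 6:e, 7:i
9(e) covers 8:a
floor of heap: 0:i
completions by unplaced set U, small U first (add the entries for U minus each lowest piece of U):
  |U|=1: {9}:1
  |U|=2: {8,9}:1
  |U|=3: {6,8,9}:1  {7,8,9}:1
  |U|=4: {3,6,8,9}:1  {5,7,8,9}:1  {6,7,8,9}:2
  |U|=5: {2,3,6,8,9}:1  {3,6,7,8,9}:3  {4,5,7,8,9}:1  {5,6,7,8,9}:3
  |U|=6: {2,3,6,7,8,9}:4  {3,5,6,7,8,9}:6  {4,5,6,7,8,9}:4
  |U|=7: {2,3,5,6,7,8,9}:10  {3,4,5,6,7,8,9}:10
  |U|=8: {2,3,4,5,6,7,8,9}:20
  start at 0(i): 20

20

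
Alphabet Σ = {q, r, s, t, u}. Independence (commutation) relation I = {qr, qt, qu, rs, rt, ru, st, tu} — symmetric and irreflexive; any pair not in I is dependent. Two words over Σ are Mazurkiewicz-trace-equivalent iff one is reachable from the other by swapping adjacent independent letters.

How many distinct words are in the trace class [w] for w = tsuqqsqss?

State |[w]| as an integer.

27

#0=t has no predecessor
#1=s has no predecessor
#2=u depends on [1:s]
#3=q depends on [1:s]
#4=q depends on [3:q]
#5=s depends on [2:u, 4:q]
#6=q depends on [5:s]
#7=s depends on [6:q]
#8=s depends on [7:s]
sources: [0:t, 1:s]
N(rest) = Σ N(rest − s) over sources s of rest; N(one piece) = 1:
  size 1 → [0]=1  [8]=1
  size 2 → [0,8]=2  [7,8]=1
  size 3 → [0,7,8]=3  [6,7,8]=1
  size 4 → [0,6,7,8]=4  [5,6,7,8]=1
  size 5 → [0,5,6,7,8]=5  [2,5,6,7,8]=1  [4,5,6,7,8]=1
  size 6 → [0,2,5,6,7,8]=6  [0,4,5,6,7,8]=6  [2,4,5,6,7,8]=2  [3,4,5,6,7,8]=1
  size 7 → [0,2,4,5,6,7,8]=14  [0,3,4,5,6,7,8]=7  [2,3,4,5,6,7,8]=3
  first=0(t) contributes 3
  first=1(s) contributes 24
|[w]| = 27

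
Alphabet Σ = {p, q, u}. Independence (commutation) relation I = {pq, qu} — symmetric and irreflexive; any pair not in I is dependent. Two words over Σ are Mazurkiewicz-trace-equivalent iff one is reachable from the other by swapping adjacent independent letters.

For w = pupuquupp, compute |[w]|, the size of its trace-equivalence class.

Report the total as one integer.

9

#0=p has no predecessor
#1=u depends on [0:p]
#2=p depends on [1:u]
#3=u depends on [2:p]
#4=q has no predecessor
#5=u depends on [3:u]
#6=u depends on [5:u]
#7=p depends on [6:u]
#8=p depends on [7:p]
sources: [0:p, 4:q]
N(rest) = Σ N(rest − s) over sources s of rest; N(one piece) = 1:
  size 1 → [4]=1  [8]=1
  size 2 → [4,8]=2  [7,8]=1
  size 3 → [4,7,8]=3  [6,7,8]=1
  size 4 → [4,6,7,8]=4  [5,6,7,8]=1
  size 5 → [3,5,6,7,8]=1  [4,5,6,7,8]=5
  size 6 → [2,3,5,6,7,8]=1  [3,4,5,6,7,8]=6
  size 7 → [1,2,3,5,6,7,8]=1  [2,3,4,5,6,7,8]=7
  first=0(p) contributes 8
  first=4(q) contributes 1
|[w]| = 9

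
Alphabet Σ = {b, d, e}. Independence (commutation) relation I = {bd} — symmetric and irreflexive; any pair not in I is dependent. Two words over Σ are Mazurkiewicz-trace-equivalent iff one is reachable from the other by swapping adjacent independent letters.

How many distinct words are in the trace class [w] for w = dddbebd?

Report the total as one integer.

8

0(d) covers ∅
1(d) covers 0:d
2(d) covers 1:d
3(b) covers ∅
4(e) covers 2:d, 3:b
5(b) covers 4:e
6(d) covers 4:e
floor of heap: 0:d, 3:b
completions by unplaced set U, small U first (add the entries for U minus each lowest piece of U):
  |U|=1: {5}:1  {6}:1
  |U|=2: {5,6}:2
  |U|=3: {4,5,6}:2
  |U|=4: {2,4,5,6}:2  {3,4,5,6}:2
  |U|=5: {1,2,4,5,6}:2  {2,3,4,5,6}:4
  start at 0(d): 6
  start at 3(b): 2
sum over floor = 8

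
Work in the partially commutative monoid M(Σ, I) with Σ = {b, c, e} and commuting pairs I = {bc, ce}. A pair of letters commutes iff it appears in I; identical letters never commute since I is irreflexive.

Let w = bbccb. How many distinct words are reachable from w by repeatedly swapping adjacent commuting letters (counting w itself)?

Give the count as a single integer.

10

#0=b has no predecessor
#1=b depends on [0:b]
#2=c has no predecessor
#3=c depends on [2:c]
#4=b depends on [1:b]
sources: [0:b, 2:c]
N(rest) = Σ N(rest − s) over sources s of rest; N(one piece) = 1:
  size 1 → [3]=1  [4]=1
  size 2 → [1,4]=1  [2,3]=1  [3,4]=2
  size 3 → [0,1,4]=1  [1,3,4]=3  [2,3,4]=3
  first=0(b) contributes 6
  first=2(c) contributes 4
|[w]| = 10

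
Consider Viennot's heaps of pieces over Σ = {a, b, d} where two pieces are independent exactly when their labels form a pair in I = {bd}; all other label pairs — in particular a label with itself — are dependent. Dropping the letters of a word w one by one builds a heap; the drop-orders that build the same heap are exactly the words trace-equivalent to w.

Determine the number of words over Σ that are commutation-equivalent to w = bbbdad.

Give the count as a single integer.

4

drop 0:b onto floor
drop 1:b onto {0:b}
drop 2:b onto {1:b}
drop 3:d onto floor
drop 4:a onto {2:b, 3:d}
drop 5:d onto {4:a}
ground layer = {0:b, 3:d}
drop-orders for the pieces not yet dropped (sum over which currently-grounded one goes next):
  1 to go: {5} 1
  2 to go: {4,5} 1
  3 to go: {2,4,5} 1  {3,4,5} 1
  4 to go: {1,2,4,5} 1  {2,3,4,5} 2
  if 0:b drops first: 3 orders
  if 3:d drops first: 1 orders
heap linearizations: 4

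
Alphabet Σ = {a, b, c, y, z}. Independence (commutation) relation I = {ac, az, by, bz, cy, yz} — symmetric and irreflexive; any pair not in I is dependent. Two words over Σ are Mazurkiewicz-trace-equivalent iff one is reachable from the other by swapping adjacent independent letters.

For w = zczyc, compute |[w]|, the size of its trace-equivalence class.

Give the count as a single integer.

piece 0:z — minimal
piece 1:c rests on {0:z}
piece 2:z rests on {1:c}
piece 3:y — minimal
piece 4:c rests on {2:z}
minimal pieces: {0:z, 3:y}
ways to finish when only these pieces remain (= sum over removing one remaining piece with nothing left below it):
  1 left: {3}→1  {4}→1
  2 left: {2,4}→1  {3,4}→2
  3 left: {1,2,4}→1  {2,3,4}→3
  placing 0:z first → 4 extensions
  placing 3:y first → 1 extensions
total linear extensions = 5

5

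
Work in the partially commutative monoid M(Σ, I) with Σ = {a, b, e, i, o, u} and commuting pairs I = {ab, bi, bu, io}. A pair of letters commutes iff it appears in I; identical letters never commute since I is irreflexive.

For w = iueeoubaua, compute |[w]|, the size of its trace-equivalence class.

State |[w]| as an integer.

5

drop 0:i onto floor
drop 1:u onto {0:i}
drop 2:e onto {1:u}
drop 3:e onto {2:e}
drop 4:o onto {3:e}
drop 5:u onto {4:o}
drop 6:b onto {4:o}
drop 7:a onto {5:u}
drop 8:u onto {7:a}
drop 9:a onto {8:u}
ground layer = {0:i}
drop-orders for the pieces not yet dropped (sum over which currently-grounded one goes next):
  1 to go: {6} 1  {9} 1
  2 to go: {6,9} 2  {8,9} 1
  3 to go: {6,8,9} 3  {7,8,9} 1
  4 to go: {5,7,8,9} 1  {6,7,8,9} 4
  5 to go: {5,6,7,8,9} 5
  6 to go: {4,5,6,7,8,9} 5
  7 to go: {3,4,5,6,7,8,9} 5
  8 to go: {2,3,4,5,6,7,8,9} 5
  if 0:i drops first: 5 orders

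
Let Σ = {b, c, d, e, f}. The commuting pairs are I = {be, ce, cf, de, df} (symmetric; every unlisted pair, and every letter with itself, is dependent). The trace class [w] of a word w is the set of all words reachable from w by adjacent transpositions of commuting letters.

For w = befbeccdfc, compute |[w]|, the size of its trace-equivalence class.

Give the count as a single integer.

#0=b has no predecessor
#1=e has no predecessor
#2=f depends on [0:b, 1:e]
#3=b depends on [2:f]
#4=e depends on [2:f]
#5=c depends on [3:b]
#6=c depends on [5:c]
#7=d depends on [6:c]
#8=f depends on [3:b, 4:e]
#9=c depends on [7:d]
sources: [0:b, 1:e]
N(rest) = Σ N(rest − s) over sources s of rest; N(one piece) = 1:
  size 1 → [8]=1  [9]=1
  size 2 → [4,8]=1  [7,9]=1  [8,9]=2
  size 3 → [4,8,9]=3  [6,7,9]=1  [7,8,9]=3
  size 4 → [4,7,8,9]=6  [5,6,7,9]=1  [6,7,8,9]=4
  size 5 → [4,6,7,8,9]=10  [5,6,7,8,9]=5
  size 6 → [3,5,6,7,8,9]=5  [4,5,6,7,8,9]=15
  size 7 → [3,4,5,6,7,8,9]=20
  size 8 → [2,3,4,5,6,7,8,9]=20
  first=0(b) contributes 20
  first=1(e) contributes 20
|[w]| = 40

40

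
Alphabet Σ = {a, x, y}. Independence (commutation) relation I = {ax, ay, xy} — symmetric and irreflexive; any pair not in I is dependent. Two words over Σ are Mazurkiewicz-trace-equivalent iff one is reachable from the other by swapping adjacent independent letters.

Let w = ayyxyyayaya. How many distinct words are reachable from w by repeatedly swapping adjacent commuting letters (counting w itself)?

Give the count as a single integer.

2310

drop 0:a onto floor
drop 1:y onto floor
drop 2:y onto {1:y}
drop 3:x onto floor
drop 4:y onto {2:y}
drop 5:y onto {4:y}
drop 6:a onto {0:a}
drop 7:y onto {5:y}
drop 8:a onto {6:a}
drop 9:y onto {7:y}
drop 10:a onto {8:a}
ground layer = {0:a, 1:y, 3:x}
drop-orders for the pieces not yet dropped (sum over which currently-grounded one goes next):
  1 to go: {3} 1  {9} 1  {10} 1
  2 to go: {3,9} 2  {3,10} 2  {7,9} 1  {8,10} 1  {9,10} 2
  3 to go: {3,7,9} 3  {3,8,10} 3  {3,9,10} 6  {5,7,9} 1  {6,8,10} 1  {7,9,10} 3  {8,9,10} 3
  4 to go: {0,6,8,10} 1  {3,5,7,9} 4  {3,6,8,10} 4  {3,7,9,10} 12  {3,8,9,10} 12  {4,5,7,9} 1  {5,7,9,10} 4  {6,8,9,10} 4  {7,8,9,10} 6
  5 to go: {0,3,6,8,10} 5  {0,6,8,9,10} 5  {2,4,5,7,9} 1  {3,4,5,7,9} 5  {3,5,7,9,10} 20  {3,6,8,9,10} 20  {3,7,8,9,10} 30  {4,5,7,9,10} 5  {5,7,8,9,10} 10  {6,7,8,9,10} 10
  6 to go: {0,3,6,8,9,10} 30  {0,6,7,8,9,10} 15  {1,2,4,5,7,9} 1  {2,3,4,5,7,9} 6  {2,4,5,7,9,10} 6  {3,4,5,7,9,10} 30  {3,5,7,8,9,10} 60  {3,6,7,8,9,10} 60  {4,5,7,8,9,10} 15  {5,6,7,8,9,10} 20
  7 to go: {0,3,6,7,8,9,10} 105  {0,5,6,7,8,9,10} 35  {1,2,3,4,5,7,9} 7  {1,2,4,5,7,9,10} 7  {2,3,4,5,7,9,10} 42  {2,4,5,7,8,9,10} 21  {3,4,5,7,8,9,10} 105  {3,5,6,7,8,9,10} 140  {4,5,6,7,8,9,10} 35
  8 to go: {0,3,5,6,7,8,9,10} 280  {0,4,5,6,7,8,9,10} 70  {1,2,3,4,5,7,9,10} 56  {1,2,4,5,7,8,9,10} 28  {2,3,4,5,7,8,9,10} 168  {2,4,5,6,7,8,9,10} 56  {3,4,5,6,7,8,9,10} 280
  9 to go: {0,2,4,5,6,7,8,9,10} 126  {0,3,4,5,6,7,8,9,10} 630  {1,2,3,4,5,7,8,9,10} 252  {1,2,4,5,6,7,8,9,10} 84  {2,3,4,5,6,7,8,9,10} 504
  if 0:a drops first: 840 orders
  if 1:y drops first: 1260 orders
  if 3:x drops first: 210 orders
heap linearizations: 2310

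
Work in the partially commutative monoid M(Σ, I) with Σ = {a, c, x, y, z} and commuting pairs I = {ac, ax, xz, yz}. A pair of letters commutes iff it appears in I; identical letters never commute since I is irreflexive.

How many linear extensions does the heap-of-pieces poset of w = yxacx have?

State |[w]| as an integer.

0(y) covers ∅
1(x) covers 0:y
2(a) covers 0:y
3(c) covers 1:x
4(x) covers 3:c
floor of heap: 0:y
completions by unplaced set U, small U first (add the entries for U minus each lowest piece of U):
  |U|=1: {2}:1  {4}:1
  |U|=2: {2,4}:2  {3,4}:1
  |U|=3: {1,3,4}:1  {2,3,4}:3
  start at 0(y): 4

4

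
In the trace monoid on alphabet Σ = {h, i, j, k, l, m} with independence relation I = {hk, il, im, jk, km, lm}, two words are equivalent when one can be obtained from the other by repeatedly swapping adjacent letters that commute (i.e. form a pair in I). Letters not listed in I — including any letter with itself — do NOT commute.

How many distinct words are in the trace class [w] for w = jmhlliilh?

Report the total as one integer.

#0=j has no predecessor
#1=m depends on [0:j]
#2=h depends on [1:m]
#3=l depends on [2:h]
#4=l depends on [3:l]
#5=i depends on [2:h]
#6=i depends on [5:i]
#7=l depends on [4:l]
#8=h depends on [6:i, 7:l]
sources: [0:j]
N(rest) = Σ N(rest − s) over sources s of rest; N(one piece) = 1:
  size 1 → [8]=1
  size 2 → [6,8]=1  [7,8]=1
  size 3 → [4,7,8]=1  [5,6,8]=1  [6,7,8]=2
  size 4 → [3,4,7,8]=1  [4,6,7,8]=3  [5,6,7,8]=3
  size 5 → [3,4,6,7,8]=4  [4,5,6,7,8]=6
  size 6 → [3,4,5,6,7,8]=10
  size 7 → [2,3,4,5,6,7,8]=10
  first=0(j) contributes 10

10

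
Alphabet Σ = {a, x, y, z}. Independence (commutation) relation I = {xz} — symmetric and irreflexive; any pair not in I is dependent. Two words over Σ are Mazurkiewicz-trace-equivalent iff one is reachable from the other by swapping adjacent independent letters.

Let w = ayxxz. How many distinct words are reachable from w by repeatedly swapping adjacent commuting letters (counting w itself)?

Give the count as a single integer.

#0=a has no predecessor
#1=y depends on [0:a]
#2=x depends on [1:y]
#3=x depends on [2:x]
#4=z depends on [1:y]
sources: [0:a]
N(rest) = Σ N(rest − s) over sources s of rest; N(one piece) = 1:
  size 1 → [3]=1  [4]=1
  size 2 → [2,3]=1  [3,4]=2
  size 3 → [2,3,4]=3
  first=0(a) contributes 3

3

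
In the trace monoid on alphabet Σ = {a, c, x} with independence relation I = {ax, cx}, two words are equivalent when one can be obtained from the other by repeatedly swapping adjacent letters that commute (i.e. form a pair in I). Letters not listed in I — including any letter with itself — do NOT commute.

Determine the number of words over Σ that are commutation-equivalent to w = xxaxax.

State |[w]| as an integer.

15

#0=x has no predecessor
#1=x depends on [0:x]
#2=a has no predecessor
#3=x depends on [1:x]
#4=a depends on [2:a]
#5=x depends on [3:x]
sources: [0:x, 2:a]
N(rest) = Σ N(rest − s) over sources s of rest; N(one piece) = 1:
  size 1 → [4]=1  [5]=1
  size 2 → [2,4]=1  [3,5]=1  [4,5]=2
  size 3 → [1,3,5]=1  [2,4,5]=3  [3,4,5]=3
  size 4 → [0,1,3,5]=1  [1,3,4,5]=4  [2,3,4,5]=6
  first=0(x) contributes 10
  first=2(a) contributes 5
|[w]| = 15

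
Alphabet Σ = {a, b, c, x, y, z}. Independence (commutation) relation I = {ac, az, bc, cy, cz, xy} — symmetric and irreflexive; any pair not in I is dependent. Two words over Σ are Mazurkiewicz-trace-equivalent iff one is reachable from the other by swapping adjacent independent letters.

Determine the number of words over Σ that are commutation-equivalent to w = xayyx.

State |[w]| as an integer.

0(x) covers ∅
1(a) covers 0:x
2(y) covers 1:a
3(y) covers 2:y
4(x) covers 1:a
floor of heap: 0:x
completions by unplaced set U, small U first (add the entries for U minus each lowest piece of U):
  |U|=1: {3}:1  {4}:1
  |U|=2: {2,3}:1  {3,4}:2
  |U|=3: {2,3,4}:3
  start at 0(x): 3

3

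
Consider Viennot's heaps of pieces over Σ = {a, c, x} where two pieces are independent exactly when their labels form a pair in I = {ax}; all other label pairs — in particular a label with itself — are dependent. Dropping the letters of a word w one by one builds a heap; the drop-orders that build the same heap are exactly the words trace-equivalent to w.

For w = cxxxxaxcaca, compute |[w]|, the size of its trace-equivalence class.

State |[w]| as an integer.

6

0(c) covers ∅
1(x) covers 0:c
2(x) covers 1:x
3(x) covers 2:x
4(x) covers 3:x
5(a) covers 0:c
6(x) covers 4:x
7(c) covers 5:a, 6:x
8(a) covers 7:c
9(c) covers 8:a
10(a) covers 9:c
floor of heap: 0:c
completions by unplaced set U, small U first (add the entries for U minus each lowest piece of U):
  |U|=1: {10}:1
  |U|=2: {9,10}:1
  |U|=3: {8,9,10}:1
  |U|=4: {7,8,9,10}:1
  |U|=5: {5,7,8,9,10}:1  {6,7,8,9,10}:1
  |U|=6: {4,6,7,8,9,10}:1  {5,6,7,8,9,10}:2
  |U|=7: {3,4,6,7,8,9,10}:1  {4,5,6,7,8,9,10}:3
  |U|=8: {2,3,4,6,7,8,9,10}:1  {3,4,5,6,7,8,9,10}:4
  |U|=9: {1,2,3,4,6,7,8,9,10}:1  {2,3,4,5,6,7,8,9,10}:5
  start at 0(c): 6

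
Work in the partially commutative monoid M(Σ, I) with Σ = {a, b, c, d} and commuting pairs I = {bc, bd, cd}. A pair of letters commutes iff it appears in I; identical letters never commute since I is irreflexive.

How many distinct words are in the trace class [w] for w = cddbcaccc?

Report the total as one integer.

30

0(c) covers ∅
1(d) covers ∅
2(d) covers 1:d
3(b) covers ∅
4(c) covers 0:c
5(a) covers 2:d, 3:b, 4:c
6(c) covers 5:a
7(c) covers 6:c
8(c) covers 7:c
floor of heap: 0:c, 1:d, 3:b
completions by unplaced set U, small U first (add the entries for U minus each lowest piece of U):
  |U|=1: {8}:1
  |U|=2: {7,8}:1
  |U|=3: {6,7,8}:1
  |U|=4: {5,6,7,8}:1
  |U|=5: {2,5,6,7,8}:1  {3,5,6,7,8}:1  {4,5,6,7,8}:1
  |U|=6: {0,4,5,6,7,8}:1  {1,2,5,6,7,8}:1  {2,3,5,6,7,8}:2  {2,4,5,6,7,8}:2  {3,4,5,6,7,8}:2
  |U|=7: {0,2,4,5,6,7,8}:3  {0,3,4,5,6,7,8}:3  {1,2,3,5,6,7,8}:3  {1,2,4,5,6,7,8}:3  {2,3,4,5,6,7,8}:6
  start at 0(c): 12
  start at 1(d): 12
  start at 3(b): 6
sum over floor = 30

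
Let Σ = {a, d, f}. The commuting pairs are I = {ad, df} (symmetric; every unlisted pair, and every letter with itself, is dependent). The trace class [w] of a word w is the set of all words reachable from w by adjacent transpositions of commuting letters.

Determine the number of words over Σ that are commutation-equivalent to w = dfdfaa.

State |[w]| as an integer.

15

0(d) covers ∅
1(f) covers ∅
2(d) covers 0:d
3(f) covers 1:f
4(a) covers 3:f
5(a) covers 4:a
floor of heap: 0:d, 1:f
completions by unplaced set U, small U first (add the entries for U minus each lowest piece of U):
  |U|=1: {2}:1  {5}:1
  |U|=2: {0,2}:1  {2,5}:2  {4,5}:1
  |U|=3: {0,2,5}:3  {2,4,5}:3  {3,4,5}:1
  |U|=4: {0,2,4,5}:6  {1,3,4,5}:1  {2,3,4,5}:4
  start at 0(d): 5
  start at 1(f): 10
sum over floor = 15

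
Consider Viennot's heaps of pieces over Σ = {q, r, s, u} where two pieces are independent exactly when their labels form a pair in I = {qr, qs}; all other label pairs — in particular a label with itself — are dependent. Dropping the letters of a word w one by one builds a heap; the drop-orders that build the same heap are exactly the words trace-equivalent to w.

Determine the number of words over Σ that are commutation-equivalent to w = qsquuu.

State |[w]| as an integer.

3

#0=q has no predecessor
#1=s has no predecessor
#2=q depends on [0:q]
#3=u depends on [1:s, 2:q]
#4=u depends on [3:u]
#5=u depends on [4:u]
sources: [0:q, 1:s]
N(rest) = Σ N(rest − s) over sources s of rest; N(one piece) = 1:
  size 1 → [5]=1
  size 2 → [4,5]=1
  size 3 → [3,4,5]=1
  size 4 → [1,3,4,5]=1  [2,3,4,5]=1
  first=0(q) contributes 2
  first=1(s) contributes 1
|[w]| = 3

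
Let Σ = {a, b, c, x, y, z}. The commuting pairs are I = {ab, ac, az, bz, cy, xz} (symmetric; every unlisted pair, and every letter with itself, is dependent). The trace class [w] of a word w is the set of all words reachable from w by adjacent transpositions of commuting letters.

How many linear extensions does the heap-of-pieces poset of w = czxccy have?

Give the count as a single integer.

drop 0:c onto floor
drop 1:z onto {0:c}
drop 2:x onto {0:c}
drop 3:c onto {1:z, 2:x}
drop 4:c onto {3:c}
drop 5:y onto {1:z, 2:x}
ground layer = {0:c}
drop-orders for the pieces not yet dropped (sum over which currently-grounded one goes next):
  1 to go: {4} 1  {5} 1
  2 to go: {3,4} 1  {4,5} 2
  3 to go: {3,4,5} 3
  4 to go: {1,3,4,5} 3  {2,3,4,5} 3
  if 0:c drops first: 6 orders

6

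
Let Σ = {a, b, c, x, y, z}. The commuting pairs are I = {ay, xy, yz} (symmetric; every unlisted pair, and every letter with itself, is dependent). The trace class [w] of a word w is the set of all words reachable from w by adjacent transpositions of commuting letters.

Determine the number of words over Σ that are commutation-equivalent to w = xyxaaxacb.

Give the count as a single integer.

#0=x has no predecessor
#1=y has no predecessor
#2=x depends on [0:x]
#3=a depends on [2:x]
#4=a depends on [3:a]
#5=x depends on [4:a]
#6=a depends on [5:x]
#7=c depends on [1:y, 6:a]
#8=b depends on [7:c]
sources: [0:x, 1:y]
N(rest) = Σ N(rest − s) over sources s of rest; N(one piece) = 1:
  size 1 → [8]=1
  size 2 → [7,8]=1
  size 3 → [1,7,8]=1  [6,7,8]=1
  size 4 → [1,6,7,8]=2  [5,6,7,8]=1
  size 5 → [1,5,6,7,8]=3  [4,5,6,7,8]=1
  size 6 → [1,4,5,6,7,8]=4  [3,4,5,6,7,8]=1
  size 7 → [1,3,4,5,6,7,8]=5  [2,3,4,5,6,7,8]=1
  first=0(x) contributes 6
  first=1(y) contributes 1
|[w]| = 7

7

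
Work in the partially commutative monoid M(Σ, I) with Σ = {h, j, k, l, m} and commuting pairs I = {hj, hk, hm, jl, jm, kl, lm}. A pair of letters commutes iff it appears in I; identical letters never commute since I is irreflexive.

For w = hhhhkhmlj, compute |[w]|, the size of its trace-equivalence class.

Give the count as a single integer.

168

drop 0:h onto floor
drop 1:h onto {0:h}
drop 2:h onto {1:h}
drop 3:h onto {2:h}
drop 4:k onto floor
drop 5:h onto {3:h}
drop 6:m onto {4:k}
drop 7:l onto {5:h}
drop 8:j onto {4:k}
ground layer = {0:h, 4:k}
drop-orders for the pieces not yet dropped (sum over which currently-grounded one goes next):
  1 to go: {6} 1  {7} 1  {8} 1
  2 to go: {5,7} 1  {6,7} 2  {6,8} 2  {7,8} 2
  3 to go: {3,5,7} 1  {4,6,8} 2  {5,6,7} 3  {5,7,8} 3  {6,7,8} 6
  4 to go: {2,3,5,7} 1  {3,5,6,7} 4  {3,5,7,8} 4  {4,6,7,8} 8  {5,6,7,8} 12
  5 to go: {1,2,3,5,7} 1  {2,3,5,6,7} 5  {2,3,5,7,8} 5  {3,5,6,7,8} 20  {4,5,6,7,8} 20
  6 to go: {0,1,2,3,5,7} 1  {1,2,3,5,6,7} 6  {1,2,3,5,7,8} 6  {2,3,5,6,7,8} 30  {3,4,5,6,7,8} 40
  7 to go: {0,1,2,3,5,6,7} 7  {0,1,2,3,5,7,8} 7  {1,2,3,5,6,7,8} 42  {2,3,4,5,6,7,8} 70
  if 0:h drops first: 112 orders
  if 4:k drops first: 56 orders
heap linearizations: 168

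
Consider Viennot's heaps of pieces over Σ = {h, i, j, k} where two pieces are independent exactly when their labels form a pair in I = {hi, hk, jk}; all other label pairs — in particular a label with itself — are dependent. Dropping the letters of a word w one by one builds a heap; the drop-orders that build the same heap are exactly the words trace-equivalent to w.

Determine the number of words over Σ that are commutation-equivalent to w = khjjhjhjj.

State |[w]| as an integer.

piece 0:k — minimal
piece 1:h — minimal
piece 2:j rests on {1:h}
piece 3:j rests on {2:j}
piece 4:h rests on {3:j}
piece 5:j rests on {4:h}
piece 6:h rests on {5:j}
piece 7:j rests on {6:h}
piece 8:j rests on {7:j}
minimal pieces: {0:k, 1:h}
ways to finish when only these pieces remain (= sum over removing one remaining piece with nothing left below it):
  1 left: {0}→1  {8}→1
  2 left: {0,8}→2  {7,8}→1
  3 left: {0,7,8}→3  {6,7,8}→1
  4 left: {0,6,7,8}→4  {5,6,7,8}→1
  5 left: {0,5,6,7,8}→5  {4,5,6,7,8}→1
  6 left: {0,4,5,6,7,8}→6  {3,4,5,6,7,8}→1
  7 left: {0,3,4,5,6,7,8}→7  {2,3,4,5,6,7,8}→1
  placing 0:k first → 1 extensions
  placing 1:h first → 8 extensions
total linear extensions = 9

9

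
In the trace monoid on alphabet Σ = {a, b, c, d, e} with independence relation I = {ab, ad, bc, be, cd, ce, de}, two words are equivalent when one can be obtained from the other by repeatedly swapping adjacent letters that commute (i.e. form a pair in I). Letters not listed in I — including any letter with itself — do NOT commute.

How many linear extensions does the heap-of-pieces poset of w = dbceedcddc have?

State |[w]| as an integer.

2520

drop 0:d onto floor
drop 1:b onto {0:d}
drop 2:c onto floor
drop 3:e onto floor
drop 4:e onto {3:e}
drop 5:d onto {1:b}
drop 6:c onto {2:c}
drop 7:d onto {5:d}
drop 8:d onto {7:d}
drop 9:c onto {6:c}
ground layer = {0:d, 2:c, 3:e}
drop-orders for the pieces not yet dropped (sum over which currently-grounded one goes next):
  1 to go: {4} 1  {8} 1  {9} 1
  2 to go: {3,4} 1  {4,8} 2  {4,9} 2  {6,9} 1  {7,8} 1  {8,9} 2
  3 to go: {2,6,9} 1  {3,4,8} 3  {3,4,9} 3  {4,6,9} 3  {4,7,8} 3  {4,8,9} 6  {5,7,8} 1  {6,8,9} 3  {7,8,9} 3
  4 to go: {1,5,7,8} 1  {2,4,6,9} 4  {2,6,8,9} 4  {3,4,6,9} 6  {3,4,7,8} 6  {3,4,8,9} 12  {4,5,7,8} 4  {4,6,8,9} 12  {4,7,8,9} 12  {5,7,8,9} 4  {6,7,8,9} 6
  5 to go: {0,1,5,7,8} 1  {1,4,5,7,8} 5  {1,5,7,8,9} 5  {2,3,4,6,9} 10  {2,4,6,8,9} 20  {2,6,7,8,9} 10  {3,4,5,7,8} 10  {3,4,6,8,9} 30  {3,4,7,8,9} 30  {4,5,7,8,9} 20  {4,6,7,8,9} 30  {5,6,7,8,9} 10
  6 to go: {0,1,4,5,7,8} 6  {0,1,5,7,8,9} 6  {1,3,4,5,7,8} 15  {1,4,5,7,8,9} 30  {1,5,6,7,8,9} 15  {2,3,4,6,8,9} 60  {2,4,6,7,8,9} 60  {2,5,6,7,8,9} 20  {3,4,5,7,8,9} 60  {3,4,6,7,8,9} 90  {4,5,6,7,8,9} 60
  7 to go: {0,1,3,4,5,7,8} 21  {0,1,4,5,7,8,9} 42  {0,1,5,6,7,8,9} 21  {1,2,5,6,7,8,9} 35  {1,3,4,5,7,8,9} 105  {1,4,5,6,7,8,9} 105  {2,3,4,6,7,8,9} 210  {2,4,5,6,7,8,9} 140  {3,4,5,6,7,8,9} 210
  8 to go: {0,1,2,5,6,7,8,9} 56  {0,1,3,4,5,7,8,9} 168  {0,1,4,5,6,7,8,9} 168  {1,2,4,5,6,7,8,9} 280  {1,3,4,5,6,7,8,9} 420  {2,3,4,5,6,7,8,9} 560
  if 0:d drops first: 1260 orders
  if 2:c drops first: 756 orders
  if 3:e drops first: 504 orders
heap linearizations: 2520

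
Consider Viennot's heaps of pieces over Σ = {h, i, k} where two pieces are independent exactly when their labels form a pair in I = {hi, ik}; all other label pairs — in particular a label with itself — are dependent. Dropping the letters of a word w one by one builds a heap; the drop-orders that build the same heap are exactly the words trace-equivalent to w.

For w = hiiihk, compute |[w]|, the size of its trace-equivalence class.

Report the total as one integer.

20

#0=h has no predecessor
#1=i has no predecessor
#2=i depends on [1:i]
#3=i depends on [2:i]
#4=h depends on [0:h]
#5=k depends on [4:h]
sources: [0:h, 1:i]
N(rest) = Σ N(rest − s) over sources s of rest; N(one piece) = 1:
  size 1 → [3]=1  [5]=1
  size 2 → [2,3]=1  [3,5]=2  [4,5]=1
  size 3 → [0,4,5]=1  [1,2,3]=1  [2,3,5]=3  [3,4,5]=3
  size 4 → [0,3,4,5]=4  [1,2,3,5]=4  [2,3,4,5]=6
  first=0(h) contributes 10
  first=1(i) contributes 10
|[w]| = 20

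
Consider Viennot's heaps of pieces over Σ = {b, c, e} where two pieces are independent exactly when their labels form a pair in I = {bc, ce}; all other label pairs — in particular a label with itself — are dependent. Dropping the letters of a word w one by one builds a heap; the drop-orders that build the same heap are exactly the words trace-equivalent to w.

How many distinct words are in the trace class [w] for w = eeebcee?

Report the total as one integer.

#0=e has no predecessor
#1=e depends on [0:e]
#2=e depends on [1:e]
#3=b depends on [2:e]
#4=c has no predecessor
#5=e depends on [3:b]
#6=e depends on [5:e]
sources: [0:e, 4:c]
N(rest) = Σ N(rest − s) over sources s of rest; N(one piece) = 1:
  size 1 → [4]=1  [6]=1
  size 2 → [4,6]=2  [5,6]=1
  size 3 → [3,5,6]=1  [4,5,6]=3
  size 4 → [2,3,5,6]=1  [3,4,5,6]=4
  size 5 → [1,2,3,5,6]=1  [2,3,4,5,6]=5
  first=0(e) contributes 6
  first=4(c) contributes 1
|[w]| = 7

7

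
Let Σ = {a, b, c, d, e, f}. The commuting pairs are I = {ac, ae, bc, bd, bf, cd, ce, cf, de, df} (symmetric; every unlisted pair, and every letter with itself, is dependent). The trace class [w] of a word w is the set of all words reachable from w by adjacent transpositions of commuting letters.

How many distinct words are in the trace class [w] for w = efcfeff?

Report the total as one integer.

0(e) covers ∅
1(f) covers 0:e
2(c) covers ∅
3(f) covers 1:f
4(e) covers 3:f
5(f) covers 4:e
6(f) covers 5:f
floor of heap: 0:e, 2:c
completions by unplaced set U, small U first (add the entries for U minus each lowest piece of U):
  |U|=1: {2}:1  {6}:1
  |U|=2: {2,6}:2  {5,6}:1
  |U|=3: {2,5,6}:3  {4,5,6}:1
  |U|=4: {2,4,5,6}:4  {3,4,5,6}:1
  |U|=5: {1,3,4,5,6}:1  {2,3,4,5,6}:5
  start at 0(e): 6
  start at 2(c): 1
sum over floor = 7

7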